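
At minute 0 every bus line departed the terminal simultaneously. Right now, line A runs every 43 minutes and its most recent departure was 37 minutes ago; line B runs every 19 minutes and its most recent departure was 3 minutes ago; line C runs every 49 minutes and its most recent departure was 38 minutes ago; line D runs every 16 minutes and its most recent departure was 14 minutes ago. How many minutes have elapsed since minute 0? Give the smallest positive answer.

The moduli are pairwise coprime; N = 43·19·49·16 = 640528.
N/43 = 14896; 14896 ≡ 18 (mod 43); 18·12 ≡ 1, so inverse 12.
N/19 = 33712; 33712 ≡ 6 (mod 19); 6·16 ≡ 1, so inverse 16.
N/49 = 13072; 13072 ≡ 38 (mod 49); 38·40 ≡ 1, so inverse 40.
N/16 = 40033; 40033 ≡ 1 (mod 16), inverse 1.
t ≡ 37·14896·12 + 3·33712·16 + 38·13072·40 + 14·40033·1 = 28661902.
28661902 mod 640528 = 478670.

478670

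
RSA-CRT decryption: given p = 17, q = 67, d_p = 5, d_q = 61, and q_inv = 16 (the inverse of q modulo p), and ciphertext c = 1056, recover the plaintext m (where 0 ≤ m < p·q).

219

m₁ = c^(d_p) mod p: c ≡ 2 (mod 17), and 2^5 mod 17 = 15.
m₂ = c^(d_q) mod q: c ≡ 51 (mod 67), and 51^61 mod 67 = 18.
h = q_inv·(m₁ − m₂) mod p = 16·(15 − 18) mod 17 = 3.
m = m₂ + h·q = 18 + 3·67 = 219.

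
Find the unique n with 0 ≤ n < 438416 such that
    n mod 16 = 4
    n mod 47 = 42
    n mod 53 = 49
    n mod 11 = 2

158996

The moduli are pairwise coprime; M = 16·47·53·11 = 438416.
M/16 = 27401; 27401 ≡ 9 (mod 16); 9·9 ≡ 1, so inverse 9.
M/47 = 9328; 9328 ≡ 22 (mod 47); 22·15 ≡ 1, so inverse 15.
M/53 = 8272; 8272 ≡ 4 (mod 53); 4·40 ≡ 1, so inverse 40.
M/11 = 39856; 39856 ≡ 3 (mod 11); 3·4 ≡ 1, so inverse 4.
n ≡ 4·27401·9 + 42·9328·15 + 49·8272·40 + 2·39856·4 = 23395044.
23395044 mod 438416 = 158996.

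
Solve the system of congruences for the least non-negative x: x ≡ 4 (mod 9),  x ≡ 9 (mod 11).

31

From x ≡ 4 (mod 9) write x = 4 + 9t. Substituting into x ≡ 9 (mod 11) gives 9t ≡ 5 (mod 11), and since 9⁻¹ ≡ 5 (mod 11), t ≡ 3. Hence x ≡ 4 + 9·3 = 31 (mod 99).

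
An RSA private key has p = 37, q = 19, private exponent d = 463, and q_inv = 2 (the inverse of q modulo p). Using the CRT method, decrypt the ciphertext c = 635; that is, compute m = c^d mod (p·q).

d_p = d mod (p−1) = 463 mod 36 = 31; d_q = d mod (q−1) = 13.
m₁ = c^(d_p) mod p: c ≡ 6 (mod 37), and 6^31 mod 37 = 31.
m₂ = c^(d_q) mod q: c ≡ 8 (mod 19), and 8^13 mod 19 = 8.
h = q_inv·(m₁ − m₂) mod p = 2·(31 − 8) mod 37 = 9.
m = m₂ + h·q = 8 + 9·19 = 179.

179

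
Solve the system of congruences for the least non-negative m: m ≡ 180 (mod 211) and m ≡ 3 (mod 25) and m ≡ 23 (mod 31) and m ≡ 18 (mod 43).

2208928

The moduli are pairwise coprime; N = 211·25·31·43 = 7031575.
N/211 = 33325; 33325 ≡ 198 (mod 211); 198·146 ≡ 1, so inverse 146.
N/25 = 281263; 281263 ≡ 13 (mod 25); 13·2 ≡ 1, so inverse 2.
N/31 = 226825; 226825 ≡ 29 (mod 31); 29·15 ≡ 1, so inverse 15.
N/43 = 163525; 163525 ≡ 39 (mod 43); 39·32 ≡ 1, so inverse 32.
m ≡ 180·33325·146 + 3·281263·2 + 23·226825·15 + 18·163525·32 = 1049913603.
1049913603 mod 7031575 = 2208928.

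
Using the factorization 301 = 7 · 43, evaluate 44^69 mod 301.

Mod 7: 44 ≡ 2; by Fermat, exponent reduces to 69 mod 6 = 3; 2^3 ≡ 1 (mod 7).
Mod 43: 44 ≡ 1; by Fermat, exponent reduces to 69 mod 42 = 27; 1^27 ≡ 1 (mod 43).
Combine by CRT: x ≡ 1 (mod 7), x ≡ 1 (mod 43) ⇒ x ≡ 1 (mod 301).

1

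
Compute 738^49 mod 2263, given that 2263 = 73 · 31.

Mod 73: 738 ≡ 8; 8^49 ≡ 8 (mod 73).
Mod 31: 738 ≡ 25; by Fermat, exponent reduces to 49 mod 30 = 19; 25^19 ≡ 25 (mod 31).
Combine by CRT: x ≡ 8 (mod 73), x ≡ 25 (mod 31) ⇒ x ≡ 738 (mod 2263).

738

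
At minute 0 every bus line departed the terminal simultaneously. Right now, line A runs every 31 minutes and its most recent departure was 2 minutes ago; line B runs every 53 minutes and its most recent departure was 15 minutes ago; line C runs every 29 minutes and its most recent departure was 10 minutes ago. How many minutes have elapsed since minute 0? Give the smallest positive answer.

26197

Combine the congruences pairwise.
From t ≡ 2 (mod 31) write t = 2 + 31s. Substituting into t ≡ 15 (mod 53) gives 31s ≡ 13 (mod 53), and since 31⁻¹ ≡ 12 (mod 53), s ≡ 50. Hence t ≡ 2 + 31·50 = 1552 (mod 1643).
From t ≡ 1552 (mod 1643) write t = 1552 + 1643s. Substituting into t ≡ 10 (mod 29) gives 1643s ≡ 24 (mod 29), and since 19⁻¹ ≡ 26 (mod 29), s ≡ 15. Hence t ≡ 1552 + 1643·15 = 26197 (mod 47647).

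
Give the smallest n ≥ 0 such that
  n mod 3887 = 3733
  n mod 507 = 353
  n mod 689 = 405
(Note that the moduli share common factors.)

338015

Combine the congruences pairwise.
gcd(3887, 507) = 169 and 169 | (353 − 3733), so the pair is consistent; merging gives n ≡ 11507 (mod 11661), where 11661 = lcm(3887, 507).
gcd(11661, 689) = 13 and 13 | (405 − 11507), so the pair is consistent; merging gives n ≡ 338015 (mod 618033), where 618033 = lcm(11661, 689).
The solution is unique modulo lcm(3887, 507, 689) = 618033.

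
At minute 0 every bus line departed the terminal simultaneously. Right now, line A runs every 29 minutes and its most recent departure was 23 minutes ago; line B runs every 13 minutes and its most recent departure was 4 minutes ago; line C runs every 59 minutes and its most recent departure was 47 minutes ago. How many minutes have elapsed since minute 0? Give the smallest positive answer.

342

The moduli are pairwise coprime; N = 29·13·59 = 22243.
N/29 = 767; 767 ≡ 13 (mod 29); 13·9 ≡ 1, so inverse 9.
N/13 = 1711; 1711 ≡ 8 (mod 13); 8·5 ≡ 1, so inverse 5.
N/59 = 377; 377 ≡ 23 (mod 59); 23·18 ≡ 1, so inverse 18.
t ≡ 23·767·9 + 4·1711·5 + 47·377·18 = 511931.
511931 mod 22243 = 342.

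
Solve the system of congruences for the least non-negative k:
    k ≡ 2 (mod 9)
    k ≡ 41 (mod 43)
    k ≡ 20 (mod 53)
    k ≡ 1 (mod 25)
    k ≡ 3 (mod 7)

192251

The moduli are pairwise coprime; N = 9·43·53·25·7 = 3589425.
N/9 = 398825; 398825 ≡ 8 (mod 9); 8·8 ≡ 1, so inverse 8.
N/43 = 83475; 83475 ≡ 12 (mod 43); 12·18 ≡ 1, so inverse 18.
N/53 = 67725; 67725 ≡ 44 (mod 53); 44·47 ≡ 1, so inverse 47.
N/25 = 143577; 143577 ≡ 2 (mod 25); 2·13 ≡ 1, so inverse 13.
N/7 = 512775; 512775 ≡ 4 (mod 7); 4·2 ≡ 1, so inverse 2.
k ≡ 2·398825·8 + 41·83475·18 + 20·67725·47 + 1·143577·13 + 3·512775·2 = 136590401.
136590401 mod 3589425 = 192251.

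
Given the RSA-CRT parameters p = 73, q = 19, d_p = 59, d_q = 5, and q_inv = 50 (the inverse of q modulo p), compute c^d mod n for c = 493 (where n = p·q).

m₁ = c^(d_p) mod p: c ≡ 55 (mod 73), and 55^59 mod 73 = 37.
m₂ = c^(d_q) mod q: c ≡ 18 (mod 19), and 18^5 mod 19 = 18.
h = q_inv·(m₁ − m₂) mod p = 50·(37 − 18) mod 73 = 1.
m = m₂ + h·q = 18 + 1·19 = 37.

37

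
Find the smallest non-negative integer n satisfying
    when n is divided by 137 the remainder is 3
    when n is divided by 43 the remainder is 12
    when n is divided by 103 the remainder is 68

15621

The moduli are pairwise coprime; M = 137·43·103 = 606773.
M/137 = 4429; 4429 ≡ 45 (mod 137); 45·67 ≡ 1, so inverse 67.
M/43 = 14111; 14111 ≡ 7 (mod 43); 7·37 ≡ 1, so inverse 37.
M/103 = 5891; 5891 ≡ 20 (mod 103); 20·67 ≡ 1, so inverse 67.
n ≡ 3·4429·67 + 12·14111·37 + 68·5891·67 = 33994909.
33994909 mod 606773 = 15621.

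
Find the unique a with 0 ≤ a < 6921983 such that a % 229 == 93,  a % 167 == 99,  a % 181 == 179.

3967518

The moduli are pairwise coprime; N = 229·167·181 = 6921983.
N/229 = 30227; 30227 ≡ 228 (mod 229); 228·228 ≡ 1, so inverse 228.
N/167 = 41449; 41449 ≡ 33 (mod 167); 33·81 ≡ 1, so inverse 81.
N/181 = 38243; 38243 ≡ 52 (mod 181); 52·94 ≡ 1, so inverse 94.
a ≡ 93·30227·228 + 99·41449·81 + 179·38243·94 = 1616789557.
1616789557 mod 6921983 = 3967518.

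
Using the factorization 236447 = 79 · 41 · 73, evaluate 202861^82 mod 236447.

Mod 79: 202861 ≡ 68; by Fermat, exponent reduces to 82 mod 78 = 4; 68^4 ≡ 26 (mod 79).
Mod 41: 202861 ≡ 34; by Fermat, exponent reduces to 82 mod 40 = 2; 34^2 ≡ 8 (mod 41).
Mod 73: 202861 ≡ 67; by Fermat, exponent reduces to 82 mod 72 = 10; 67^10 ≡ 57 (mod 73).
Combine by CRT: x ≡ 26 (mod 79), x ≡ 8 (mod 41), x ≡ 57 (mod 73) ⇒ x ≡ 201318 (mod 236447).

201318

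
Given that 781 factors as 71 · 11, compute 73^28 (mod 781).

218

Mod 71: 73 ≡ 2; 2^28 ≡ 5 (mod 71).
Mod 11: 73 ≡ 7; by Fermat, exponent reduces to 28 mod 10 = 8; 7^8 ≡ 9 (mod 11).
Combine by CRT: x ≡ 5 (mod 71), x ≡ 9 (mod 11) ⇒ x ≡ 218 (mod 781).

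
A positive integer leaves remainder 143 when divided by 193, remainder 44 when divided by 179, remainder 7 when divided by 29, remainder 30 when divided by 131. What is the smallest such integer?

The moduli are pairwise coprime; M = 193·179·29·131 = 131244053.
M/193 = 680021; 680021 ≡ 82 (mod 193); 82·153 ≡ 1, so inverse 153.
M/179 = 733207; 733207 ≡ 23 (mod 179); 23·109 ≡ 1, so inverse 109.
M/29 = 4525657; 4525657 ≡ 4 (mod 29); 4·22 ≡ 1, so inverse 22.
M/131 = 1001863; 1001863 ≡ 106 (mod 131); 106·110 ≡ 1, so inverse 110.
n ≡ 143·680021·153 + 44·733207·109 + 7·4525657·22 + 30·1001863·110 = 22397739309.
22397739309 mod 131244053 = 86250299.

86250299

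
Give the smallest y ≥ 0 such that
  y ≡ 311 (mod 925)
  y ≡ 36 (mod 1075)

gcd(925, 1075) = 25 and 25 | (36 − 311), so the pair is consistent; merging gives y ≡ 8636 (mod 39775), where 39775 = lcm(925, 1075).
The solution is unique modulo lcm(925, 1075) = 39775.

8636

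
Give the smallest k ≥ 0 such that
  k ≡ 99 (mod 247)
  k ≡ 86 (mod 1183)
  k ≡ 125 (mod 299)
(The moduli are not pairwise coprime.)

gcd(247, 1183) = 13 and 13 | (86 − 99), so the pair is consistent; merging gives k ≡ 16648 (mod 22477), where 22477 = lcm(247, 1183).
gcd(22477, 299) = 13 and 13 | (125 − 16648), so the pair is consistent; merging gives k ≡ 241418 (mod 516971), where 516971 = lcm(22477, 299).
The solution is unique modulo lcm(247, 1183, 299) = 516971.

241418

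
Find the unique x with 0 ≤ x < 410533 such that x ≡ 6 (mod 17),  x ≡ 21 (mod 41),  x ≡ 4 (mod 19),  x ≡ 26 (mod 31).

392145

The moduli are pairwise coprime; N = 17·41·19·31 = 410533.
N/17 = 24149; 24149 ≡ 9 (mod 17); 9·2 ≡ 1, so inverse 2.
N/41 = 10013; 10013 ≡ 9 (mod 41); 9·32 ≡ 1, so inverse 32.
N/19 = 21607; 21607 ≡ 4 (mod 19); 4·5 ≡ 1, so inverse 5.
N/31 = 13243; 13243 ≡ 6 (mod 31); 6·26 ≡ 1, so inverse 26.
x ≡ 6·24149·2 + 21·10013·32 + 4·21607·5 + 26·13243·26 = 16402932.
16402932 mod 410533 = 392145.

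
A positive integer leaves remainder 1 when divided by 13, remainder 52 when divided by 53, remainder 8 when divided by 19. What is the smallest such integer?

7684

From t ≡ 1 (mod 13) write t = 1 + 13s. Substituting into t ≡ 52 (mod 53) gives 13s ≡ 51 (mod 53), and since 13⁻¹ ≡ 49 (mod 53), s ≡ 8. Hence t ≡ 1 + 13·8 = 105 (mod 689).
From t ≡ 105 (mod 689) write t = 105 + 689s. Substituting into t ≡ 8 (mod 19) gives 689s ≡ 17 (mod 19), and since 5⁻¹ ≡ 4 (mod 19), s ≡ 11. Hence t ≡ 105 + 689·11 = 7684 (mod 13091).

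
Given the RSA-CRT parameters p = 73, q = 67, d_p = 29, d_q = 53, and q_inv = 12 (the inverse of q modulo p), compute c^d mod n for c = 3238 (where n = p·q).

m₁ = c^(d_p) mod p: c ≡ 26 (mod 73), and 26^29 mod 73 = 44.
m₂ = c^(d_q) mod q: c ≡ 22 (mod 67), and 22^53 mod 67 = 9.
h = q_inv·(m₁ − m₂) mod p = 12·(44 − 9) mod 73 = 55.
m = m₂ + h·q = 9 + 55·67 = 3694.

3694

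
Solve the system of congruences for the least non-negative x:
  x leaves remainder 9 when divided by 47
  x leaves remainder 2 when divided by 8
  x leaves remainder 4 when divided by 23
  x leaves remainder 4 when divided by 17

116522

The moduli are pairwise coprime; N = 47·8·23·17 = 147016.
N/47 = 3128; 3128 ≡ 26 (mod 47); 26·38 ≡ 1, so inverse 38.
N/8 = 18377; 18377 ≡ 1 (mod 8), inverse 1.
N/23 = 6392; 6392 ≡ 21 (mod 23); 21·11 ≡ 1, so inverse 11.
N/17 = 8648; 8648 ≡ 12 (mod 17); 12·10 ≡ 1, so inverse 10.
x ≡ 9·3128·38 + 2·18377·1 + 4·6392·11 + 4·8648·10 = 1733698.
1733698 mod 147016 = 116522.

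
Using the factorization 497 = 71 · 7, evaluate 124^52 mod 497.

2

Mod 71: 124 ≡ 53; 53^52 ≡ 2 (mod 71).
Mod 7: 124 ≡ 5; by Fermat, exponent reduces to 52 mod 6 = 4; 5^4 ≡ 2 (mod 7).
Combine by CRT: x ≡ 2 (mod 71), x ≡ 2 (mod 7) ⇒ x ≡ 2 (mod 497).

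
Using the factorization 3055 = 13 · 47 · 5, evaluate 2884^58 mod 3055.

Mod 13: 2884 ≡ 11; by Fermat, exponent reduces to 58 mod 12 = 10; 11^10 ≡ 10 (mod 13).
Mod 47: 2884 ≡ 17; by Fermat, exponent reduces to 58 mod 46 = 12; 17^12 ≡ 8 (mod 47).
Mod 5: 2884 ≡ 4; by Fermat, exponent reduces to 58 mod 4 = 2; 4^2 ≡ 1 (mod 5).
Combine by CRT: x ≡ 10 (mod 13), x ≡ 8 (mod 47), x ≡ 1 (mod 5) ⇒ x ≡ 2311 (mod 3055).

2311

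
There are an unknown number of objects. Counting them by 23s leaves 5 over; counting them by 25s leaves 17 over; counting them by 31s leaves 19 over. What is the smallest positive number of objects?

From N ≡ 5 (mod 23) write N = 5 + 23t. Substituting into N ≡ 17 (mod 25) gives 23t ≡ 12 (mod 25), and since 23⁻¹ ≡ 12 (mod 25), t ≡ 19. Hence N ≡ 5 + 23·19 = 442 (mod 575).
From N ≡ 442 (mod 575) write N = 442 + 575t. Substituting into N ≡ 19 (mod 31) gives 575t ≡ 11 (mod 31), and since 17⁻¹ ≡ 11 (mod 31), t ≡ 28. Hence N ≡ 442 + 575·28 = 16542 (mod 17825).

16542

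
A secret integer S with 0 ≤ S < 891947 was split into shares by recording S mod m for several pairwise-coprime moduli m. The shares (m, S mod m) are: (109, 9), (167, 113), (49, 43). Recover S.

The moduli are pairwise coprime; N = 109·167·49 = 891947.
N/109 = 8183; 8183 ≡ 8 (mod 109); 8·41 ≡ 1, so inverse 41.
N/167 = 5341; 5341 ≡ 164 (mod 167); 164·111 ≡ 1, so inverse 111.
N/49 = 18203; 18203 ≡ 24 (mod 49); 24·47 ≡ 1, so inverse 47.
S ≡ 9·8183·41 + 113·5341·111 + 43·18203·47 = 106799953.
106799953 mod 891947 = 658260.

658260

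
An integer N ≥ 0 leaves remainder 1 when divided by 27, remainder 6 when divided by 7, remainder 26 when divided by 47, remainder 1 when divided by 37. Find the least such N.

287713

The moduli are pairwise coprime; M = 27·7·47·37 = 328671.
M/27 = 12173; 12173 ≡ 23 (mod 27); 23·20 ≡ 1, so inverse 20.
M/7 = 46953; 46953 ≡ 4 (mod 7); 4·2 ≡ 1, so inverse 2.
M/47 = 6993; 6993 ≡ 37 (mod 47); 37·14 ≡ 1, so inverse 14.
M/37 = 8883; 8883 ≡ 3 (mod 37); 3·25 ≡ 1, so inverse 25.
N ≡ 1·12173·20 + 6·46953·2 + 26·6993·14 + 1·8883·25 = 3574423.
3574423 mod 328671 = 287713.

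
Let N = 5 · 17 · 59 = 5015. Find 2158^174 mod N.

Mod 5: 2158 ≡ 3; by Fermat, exponent reduces to 174 mod 4 = 2; 3^2 ≡ 4 (mod 5).
Mod 17: 2158 ≡ 16; by Fermat, exponent reduces to 174 mod 16 = 14; 16^14 ≡ 1 (mod 17).
Mod 59: 2158 ≡ 34; since 58 | 174, by Fermat 34^174 ≡ 1 (mod 59).
Combine by CRT: x ≡ 4 (mod 5), x ≡ 1 (mod 17), x ≡ 1 (mod 59) ⇒ x ≡ 1004 (mod 5015).

1004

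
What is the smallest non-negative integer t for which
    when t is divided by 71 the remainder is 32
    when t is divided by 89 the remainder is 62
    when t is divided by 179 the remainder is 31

1088888

The moduli are pairwise coprime; N = 71·89·179 = 1131101.
N/71 = 15931; 15931 ≡ 27 (mod 71); 27·50 ≡ 1, so inverse 50.
N/89 = 12709; 12709 ≡ 71 (mod 89); 71·84 ≡ 1, so inverse 84.
N/179 = 6319; 6319 ≡ 54 (mod 179); 54·63 ≡ 1, so inverse 63.
t ≡ 32·15931·50 + 62·12709·84 + 31·6319·63 = 104019079.
104019079 mod 1131101 = 1088888.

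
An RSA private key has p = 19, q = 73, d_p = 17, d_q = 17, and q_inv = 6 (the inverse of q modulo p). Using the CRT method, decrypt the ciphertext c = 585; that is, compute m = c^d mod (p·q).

147

m₁ = c^(d_p) mod p: c ≡ 15 (mod 19), and 15^17 mod 19 = 14.
m₂ = c^(d_q) mod q: c ≡ 1 (mod 73), and 1^17 mod 73 = 1.
h = q_inv·(m₁ − m₂) mod p = 6·(14 − 1) mod 19 = 2.
m = m₂ + h·q = 1 + 2·73 = 147.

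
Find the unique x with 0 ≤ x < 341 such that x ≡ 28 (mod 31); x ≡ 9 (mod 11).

From x ≡ 28 (mod 31) write x = 28 + 31t. Substituting into x ≡ 9 (mod 11) gives 31t ≡ 3 (mod 11), and since 9⁻¹ ≡ 5 (mod 11), t ≡ 4. Hence x ≡ 28 + 31·4 = 152 (mod 341).

152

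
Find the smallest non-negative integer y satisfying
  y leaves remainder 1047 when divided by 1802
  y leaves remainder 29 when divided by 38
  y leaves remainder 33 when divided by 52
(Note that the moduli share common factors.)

258733

gcd(1802, 38) = 2 and 2 | (29 − 1047), so the pair is consistent; merging gives y ≡ 19067 (mod 34238), where 34238 = lcm(1802, 38).
gcd(34238, 52) = 2 and 2 | (33 − 19067), so the pair is consistent; merging gives y ≡ 258733 (mod 890188), where 890188 = lcm(34238, 52).
The solution is unique modulo lcm(1802, 38, 52) = 890188.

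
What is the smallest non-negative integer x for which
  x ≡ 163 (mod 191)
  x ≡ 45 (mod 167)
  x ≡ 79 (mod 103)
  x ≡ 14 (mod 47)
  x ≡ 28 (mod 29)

The moduli are pairwise coprime; N = 191·167·103·47·29 = 4477987933.
N/191 = 23444963; 23444963 ≡ 95 (mod 191); 95·189 ≡ 1, so inverse 189.
N/167 = 26814299; 26814299 ≡ 111 (mod 167); 111·164 ≡ 1, so inverse 164.
N/103 = 43475611; 43475611 ≡ 32 (mod 103); 32·29 ≡ 1, so inverse 29.
N/47 = 95276339; 95276339 ≡ 7 (mod 47); 7·27 ≡ 1, so inverse 27.
N/29 = 154413377; 154413377 ≡ 6 (mod 29); 6·5 ≡ 1, so inverse 5.
x ≡ 163·23444963·189 + 45·26814299·164 + 79·43475611·29 + 14·95276339·27 + 28·154413377·5 = 1077393455484.
1077393455484 mod 4477987933 = 2676351564.

2676351564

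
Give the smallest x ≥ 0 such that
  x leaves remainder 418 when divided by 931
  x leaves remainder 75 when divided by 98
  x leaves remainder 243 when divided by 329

Combine the congruences pairwise.
gcd(931, 98) = 49 and 49 | (75 − 418), so the pair is consistent; merging gives x ≡ 1349 (mod 1862), where 1862 = lcm(931, 98).
gcd(1862, 329) = 7 and 7 | (243 − 1349), so the pair is consistent; merging gives x ≡ 8797 (mod 87514), where 87514 = lcm(1862, 329).
The solution is unique modulo lcm(931, 98, 329) = 87514.

8797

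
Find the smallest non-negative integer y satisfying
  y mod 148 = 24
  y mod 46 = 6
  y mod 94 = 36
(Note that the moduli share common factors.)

Combine the congruences pairwise.
gcd(148, 46) = 2 and 2 | (6 − 24), so the pair is consistent; merging gives y ≡ 1800 (mod 3404), where 3404 = lcm(148, 46).
gcd(3404, 94) = 2 and 2 | (36 − 1800), so the pair is consistent; merging gives y ≡ 117536 (mod 159988), where 159988 = lcm(3404, 94).
The solution is unique modulo lcm(148, 46, 94) = 159988.

117536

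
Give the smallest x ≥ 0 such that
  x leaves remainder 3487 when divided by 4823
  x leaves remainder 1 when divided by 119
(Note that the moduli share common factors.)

gcd(4823, 119) = 7 and 7 | (1 − 3487), so the pair is consistent; merging gives x ≡ 37248 (mod 81991), where 81991 = lcm(4823, 119).
The solution is unique modulo lcm(4823, 119) = 81991.

37248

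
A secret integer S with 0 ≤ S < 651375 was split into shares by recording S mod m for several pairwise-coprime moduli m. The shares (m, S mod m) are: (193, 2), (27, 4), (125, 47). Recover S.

591547

The moduli are pairwise coprime; N = 193·27·125 = 651375.
N/193 = 3375; 3375 ≡ 94 (mod 193); 94·154 ≡ 1, so inverse 154.
N/27 = 24125; 24125 ≡ 14 (mod 27); 14·2 ≡ 1, so inverse 2.
N/125 = 5211; 5211 ≡ 86 (mod 125); 86·16 ≡ 1, so inverse 16.
S ≡ 2·3375·154 + 4·24125·2 + 47·5211·16 = 5151172.
5151172 mod 651375 = 591547.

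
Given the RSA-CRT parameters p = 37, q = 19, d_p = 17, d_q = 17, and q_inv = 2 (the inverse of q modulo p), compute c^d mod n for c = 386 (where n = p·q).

m₁ = c^(d_p) mod p: c ≡ 16 (mod 37), and 16^17 mod 37 = 7.
m₂ = c^(d_q) mod q: c ≡ 6 (mod 19), and 6^17 mod 19 = 16.
h = q_inv·(m₁ − m₂) mod p = 2·(7 − 16) mod 37 = 19.
m = m₂ + h·q = 16 + 19·19 = 377.

377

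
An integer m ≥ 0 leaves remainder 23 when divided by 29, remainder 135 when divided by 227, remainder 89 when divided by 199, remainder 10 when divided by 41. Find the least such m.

From m ≡ 23 (mod 29) write m = 23 + 29t. Substituting into m ≡ 135 (mod 227) gives 29t ≡ 112 (mod 227), and since 29⁻¹ ≡ 47 (mod 227), t ≡ 43. Hence m ≡ 23 + 29·43 = 1270 (mod 6583).
From m ≡ 1270 (mod 6583) write m = 1270 + 6583t. Substituting into m ≡ 89 (mod 199) gives 6583t ≡ 13 (mod 199), and since 16⁻¹ ≡ 112 (mod 199), t ≡ 63. Hence m ≡ 1270 + 6583·63 = 415999 (mod 1310017).
From m ≡ 415999 (mod 1310017) write m = 415999 + 1310017t. Substituting into m ≡ 10 (mod 41) gives 1310017t ≡ 38 (mod 41), and since 26⁻¹ ≡ 30 (mod 41), t ≡ 33. Hence m ≡ 415999 + 1310017·33 = 43646560 (mod 53710697).

43646560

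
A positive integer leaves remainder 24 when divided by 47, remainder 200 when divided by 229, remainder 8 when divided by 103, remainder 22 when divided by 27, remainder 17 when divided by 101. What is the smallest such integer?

2259121153

The moduli are pairwise coprime; N = 47·229·103·27·101 = 3023122203.
N/47 = 64321749; 64321749 ≡ 40 (mod 47); 40·20 ≡ 1, so inverse 20.
N/229 = 13201407; 13201407 ≡ 15 (mod 229); 15·168 ≡ 1, so inverse 168.
N/103 = 29350701; 29350701 ≡ 27 (mod 103); 27·42 ≡ 1, so inverse 42.
N/27 = 111967489; 111967489 ≡ 1 (mod 27), inverse 1.
N/101 = 29931903; 29931903 ≡ 48 (mod 101); 48·40 ≡ 1, so inverse 40.
m ≡ 24·64321749·20 + 200·13201407·168 + 8·29350701·42 + 22·111967489·1 + 17·29931903·40 = 507120529054.
507120529054 mod 3023122203 = 2259121153.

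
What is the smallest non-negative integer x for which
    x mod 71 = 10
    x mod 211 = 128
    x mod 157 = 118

The moduli are pairwise coprime; N = 71·211·157 = 2352017.
N/71 = 33127; 33127 ≡ 41 (mod 71); 41·26 ≡ 1, so inverse 26.
N/211 = 11147; 11147 ≡ 175 (mod 211); 175·41 ≡ 1, so inverse 41.
N/157 = 14981; 14981 ≡ 66 (mod 157); 66·69 ≡ 1, so inverse 69.
x ≡ 10·33127·26 + 128·11147·41 + 118·14981·69 = 189087778.
189087778 mod 2352017 = 926418.

926418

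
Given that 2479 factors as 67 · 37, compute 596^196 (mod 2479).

Mod 67: 596 ≡ 60; by Fermat, exponent reduces to 196 mod 66 = 64; 60^64 ≡ 26 (mod 67).
Mod 37: 596 ≡ 4; by Fermat, exponent reduces to 196 mod 36 = 16; 4^16 ≡ 7 (mod 37).
Combine by CRT: x ≡ 26 (mod 67), x ≡ 7 (mod 37) ⇒ x ≡ 562 (mod 2479).

562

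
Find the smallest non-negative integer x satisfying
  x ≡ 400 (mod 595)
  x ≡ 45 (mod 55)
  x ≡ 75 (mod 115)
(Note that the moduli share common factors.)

gcd(595, 55) = 5 and 5 | (45 − 400), so the pair is consistent; merging gives x ≡ 5160 (mod 6545), where 6545 = lcm(595, 55).
gcd(6545, 115) = 5 and 5 | (75 − 5160), so the pair is consistent; merging gives x ≡ 96790 (mod 150535), where 150535 = lcm(6545, 115).
The solution is unique modulo lcm(595, 55, 115) = 150535.

96790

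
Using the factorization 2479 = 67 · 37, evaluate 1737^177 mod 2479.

Mod 67: 1737 ≡ 62; by Fermat, exponent reduces to 177 mod 66 = 45; 62^45 ≡ 62 (mod 67).
Mod 37: 1737 ≡ 35; by Fermat, exponent reduces to 177 mod 36 = 33; 35^33 ≡ 23 (mod 37).
Combine by CRT: x ≡ 62 (mod 67), x ≡ 23 (mod 37) ⇒ x ≡ 2206 (mod 2479).

2206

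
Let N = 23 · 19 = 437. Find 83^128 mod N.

Mod 23: 83 ≡ 14; by Fermat, exponent reduces to 128 mod 22 = 18; 14^18 ≡ 4 (mod 23).
Mod 19: 83 ≡ 7; by Fermat, exponent reduces to 128 mod 18 = 2; 7^2 ≡ 11 (mod 19).
Combine by CRT: x ≡ 4 (mod 23), x ≡ 11 (mod 19) ⇒ x ≡ 372 (mod 437).

372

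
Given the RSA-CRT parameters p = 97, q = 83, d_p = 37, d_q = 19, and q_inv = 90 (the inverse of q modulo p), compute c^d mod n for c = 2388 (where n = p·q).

3646

m₁ = c^(d_p) mod p: c ≡ 60 (mod 97), and 60^37 mod 97 = 57.
m₂ = c^(d_q) mod q: c ≡ 64 (mod 83), and 64^19 mod 83 = 77.
h = q_inv·(m₁ − m₂) mod p = 90·(57 − 77) mod 97 = 43.
m = m₂ + h·q = 77 + 43·83 = 3646.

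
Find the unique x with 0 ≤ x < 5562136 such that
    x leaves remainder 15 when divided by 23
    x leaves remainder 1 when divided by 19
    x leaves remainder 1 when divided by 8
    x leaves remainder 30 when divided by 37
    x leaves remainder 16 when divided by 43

472113

Combine the congruences pairwise.
From x ≡ 15 (mod 23) write x = 15 + 23t. Substituting into x ≡ 1 (mod 19) gives 23t ≡ 5 (mod 19), and since 4⁻¹ ≡ 5 (mod 19), t ≡ 6. Hence x ≡ 15 + 23·6 = 153 (mod 437).
From x ≡ 153 (mod 437) write x = 153 + 437t. Substituting into x ≡ 1 (mod 8) gives 437t ≡ 0 (mod 8), and since 5⁻¹ ≡ 5 (mod 8), t ≡ 0. Hence x ≡ 153 + 437·0 = 153 (mod 3496).
From x ≡ 153 (mod 3496) write x = 153 + 3496t. Substituting into x ≡ 30 (mod 37) gives 3496t ≡ 25 (mod 37), and since 18⁻¹ ≡ 35 (mod 37), t ≡ 24. Hence x ≡ 153 + 3496·24 = 84057 (mod 129352).
From x ≡ 84057 (mod 129352) write x = 84057 + 129352t. Substituting into x ≡ 16 (mod 43) gives 129352t ≡ 24 (mod 43), and since 8⁻¹ ≡ 27 (mod 43), t ≡ 3. Hence x ≡ 84057 + 129352·3 = 472113 (mod 5562136).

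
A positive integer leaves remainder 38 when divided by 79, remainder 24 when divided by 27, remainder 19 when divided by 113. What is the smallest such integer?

122172

From t ≡ 38 (mod 79) write t = 38 + 79s. Substituting into t ≡ 24 (mod 27) gives 79s ≡ 13 (mod 27), and since 25⁻¹ ≡ 13 (mod 27), s ≡ 7. Hence t ≡ 38 + 79·7 = 591 (mod 2133).
From t ≡ 591 (mod 2133) write t = 591 + 2133s. Substituting into t ≡ 19 (mod 113) gives 2133s ≡ 106 (mod 113), and since 99⁻¹ ≡ 8 (mod 113), s ≡ 57. Hence t ≡ 591 + 2133·57 = 122172 (mod 241029).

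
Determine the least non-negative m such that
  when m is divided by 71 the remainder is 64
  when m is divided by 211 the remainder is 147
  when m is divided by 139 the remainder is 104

The moduli are pairwise coprime; N = 71·211·139 = 2082359.
N/71 = 29329; 29329 ≡ 6 (mod 71); 6·12 ≡ 1, so inverse 12.
N/211 = 9869; 9869 ≡ 163 (mod 211); 163·189 ≡ 1, so inverse 189.
N/139 = 14981; 14981 ≡ 108 (mod 139); 108·130 ≡ 1, so inverse 130.
m ≡ 64·29329·12 + 147·9869·189 + 104·14981·130 = 499258219.
499258219 mod 2082359 = 1574418.

1574418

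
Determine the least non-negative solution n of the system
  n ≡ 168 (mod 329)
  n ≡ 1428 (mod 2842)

gcd(329, 2842) = 7 and 7 | (1428 − 168), so the pair is consistent; merging gives n ≡ 117950 (mod 133574), where 133574 = lcm(329, 2842).
The solution is unique modulo lcm(329, 2842) = 133574.

117950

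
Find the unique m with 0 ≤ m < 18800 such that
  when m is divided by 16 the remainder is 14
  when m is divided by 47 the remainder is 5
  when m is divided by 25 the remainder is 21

The moduli are pairwise coprime; N = 16·47·25 = 18800.
N/16 = 1175; 1175 ≡ 7 (mod 16); 7·7 ≡ 1, so inverse 7.
N/47 = 400; 400 ≡ 24 (mod 47); 24·2 ≡ 1, so inverse 2.
N/25 = 752; 752 ≡ 2 (mod 25); 2·13 ≡ 1, so inverse 13.
m ≡ 14·1175·7 + 5·400·2 + 21·752·13 = 324446.
324446 mod 18800 = 4846.

4846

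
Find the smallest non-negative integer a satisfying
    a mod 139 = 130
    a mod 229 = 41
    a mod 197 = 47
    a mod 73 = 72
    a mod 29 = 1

10547580199

The moduli are pairwise coprime; N = 139·229·197·73·29 = 13275086719.
N/139 = 95504221; 95504221 ≡ 101 (mod 139); 101·128 ≡ 1, so inverse 128.
N/229 = 57969811; 57969811 ≡ 64 (mod 229); 64·68 ≡ 1, so inverse 68.
N/197 = 67386227; 67386227 ≡ 13 (mod 197); 13·91 ≡ 1, so inverse 91.
N/73 = 181850503; 181850503 ≡ 57 (mod 73); 57·41 ≡ 1, so inverse 41.
N/29 = 457761611; 457761611 ≡ 4 (mod 29); 4·22 ≡ 1, so inverse 22.
a ≡ 130·95504221·128 + 41·57969811·68 + 47·67386227·91 + 72·181850503·41 + 1·457761611·22 = 2585914403685.
2585914403685 mod 13275086719 = 10547580199.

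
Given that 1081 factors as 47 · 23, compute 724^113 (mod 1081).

1009

Mod 47: 724 ≡ 19; by Fermat, exponent reduces to 113 mod 46 = 21; 19^21 ≡ 22 (mod 47).
Mod 23: 724 ≡ 11; by Fermat, exponent reduces to 113 mod 22 = 3; 11^3 ≡ 20 (mod 23).
Combine by CRT: x ≡ 22 (mod 47), x ≡ 20 (mod 23) ⇒ x ≡ 1009 (mod 1081).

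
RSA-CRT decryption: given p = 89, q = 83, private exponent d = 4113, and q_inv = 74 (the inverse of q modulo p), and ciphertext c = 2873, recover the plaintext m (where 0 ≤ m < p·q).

1837

d_p = d mod (p−1) = 4113 mod 88 = 65; d_q = d mod (q−1) = 13.
m₁ = c^(d_p) mod p: c ≡ 25 (mod 89), and 25^65 mod 89 = 57.
m₂ = c^(d_q) mod q: c ≡ 51 (mod 83), and 51^13 mod 83 = 11.
h = q_inv·(m₁ − m₂) mod p = 74·(57 − 11) mod 89 = 22.
m = m₂ + h·q = 11 + 22·83 = 1837.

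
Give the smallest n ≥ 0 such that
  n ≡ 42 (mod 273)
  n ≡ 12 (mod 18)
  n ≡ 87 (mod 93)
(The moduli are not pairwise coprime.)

gcd(273, 18) = 3 and 3 | (12 − 42), so the pair is consistent; merging gives n ≡ 588 (mod 1638), where 1638 = lcm(273, 18).
gcd(1638, 93) = 3 and 3 | (87 − 588), so the pair is consistent; merging gives n ≡ 2226 (mod 50778), where 50778 = lcm(1638, 93).
The solution is unique modulo lcm(273, 18, 93) = 50778.

2226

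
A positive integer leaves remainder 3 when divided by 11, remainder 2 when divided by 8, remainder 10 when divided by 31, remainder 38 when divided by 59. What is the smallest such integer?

34730

The moduli are pairwise coprime; N = 11·8·31·59 = 160952.
N/11 = 14632; 14632 ≡ 2 (mod 11); 2·6 ≡ 1, so inverse 6.
N/8 = 20119; 20119 ≡ 7 (mod 8); 7·7 ≡ 1, so inverse 7.
N/31 = 5192; 5192 ≡ 15 (mod 31); 15·29 ≡ 1, so inverse 29.
N/59 = 2728; 2728 ≡ 14 (mod 59); 14·38 ≡ 1, so inverse 38.
a ≡ 3·14632·6 + 2·20119·7 + 10·5192·29 + 38·2728·38 = 5989954.
5989954 mod 160952 = 34730.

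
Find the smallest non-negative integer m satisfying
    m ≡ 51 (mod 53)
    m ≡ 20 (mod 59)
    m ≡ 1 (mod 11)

The moduli are pairwise coprime; N = 53·59·11 = 34397.
N/53 = 649; 649 ≡ 13 (mod 53); 13·49 ≡ 1, so inverse 49.
N/59 = 583; 583 ≡ 52 (mod 59); 52·42 ≡ 1, so inverse 42.
N/11 = 3127; 3127 ≡ 3 (mod 11); 3·4 ≡ 1, so inverse 4.
m ≡ 51·649·49 + 20·583·42 + 1·3127·4 = 2124079.
2124079 mod 34397 = 25862.

25862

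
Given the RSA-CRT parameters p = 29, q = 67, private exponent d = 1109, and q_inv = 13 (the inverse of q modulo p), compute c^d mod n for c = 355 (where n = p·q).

d_p = d mod (p−1) = 1109 mod 28 = 17; d_q = d mod (q−1) = 53.
m₁ = c^(d_p) mod p: c ≡ 7 (mod 29), and 7^17 mod 29 = 24.
m₂ = c^(d_q) mod q: c ≡ 20 (mod 67), and 20^53 mod 67 = 48.
h = q_inv·(m₁ − m₂) mod p = 13·(24 − 48) mod 29 = 7.
m = m₂ + h·q = 48 + 7·67 = 517.

517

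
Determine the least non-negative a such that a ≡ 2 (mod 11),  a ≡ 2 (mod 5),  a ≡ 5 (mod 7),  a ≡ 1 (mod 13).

From a ≡ 2 (mod 11) write a = 2 + 11t. Substituting into a ≡ 2 (mod 5) gives 11t ≡ 0 (mod 5), and since 1⁻¹ ≡ 1 (mod 5), t ≡ 0. Hence a ≡ 2 + 11·0 = 2 (mod 55).
From a ≡ 2 (mod 55) write a = 2 + 55t. Substituting into a ≡ 5 (mod 7) gives 55t ≡ 3 (mod 7), and since 6⁻¹ ≡ 6 (mod 7), t ≡ 4. Hence a ≡ 2 + 55·4 = 222 (mod 385).
From a ≡ 222 (mod 385) write a = 222 + 385t. Substituting into a ≡ 1 (mod 13) gives 385t ≡ 0 (mod 13), and since 8⁻¹ ≡ 5 (mod 13), t ≡ 0. Hence a ≡ 222 + 385·0 = 222 (mod 5005).

222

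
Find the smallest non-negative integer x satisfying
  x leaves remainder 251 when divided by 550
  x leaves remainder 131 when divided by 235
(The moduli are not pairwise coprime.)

12351

Combine the congruences pairwise.
gcd(550, 235) = 5 and 5 | (131 − 251), so the pair is consistent; merging gives x ≡ 12351 (mod 25850), where 25850 = lcm(550, 235).
The solution is unique modulo lcm(550, 235) = 25850.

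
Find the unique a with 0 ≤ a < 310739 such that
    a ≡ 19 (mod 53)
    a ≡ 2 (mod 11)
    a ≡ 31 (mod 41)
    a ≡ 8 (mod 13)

269524

The moduli are pairwise coprime; N = 53·11·41·13 = 310739.
N/53 = 5863; 5863 ≡ 33 (mod 53); 33·45 ≡ 1, so inverse 45.
N/11 = 28249; 28249 ≡ 1 (mod 11), inverse 1.
N/41 = 7579; 7579 ≡ 35 (mod 41); 35·34 ≡ 1, so inverse 34.
N/13 = 23903; 23903 ≡ 9 (mod 13); 9·3 ≡ 1, so inverse 3.
a ≡ 19·5863·45 + 2·28249·1 + 31·7579·34 + 8·23903·3 = 13631301.
13631301 mod 310739 = 269524.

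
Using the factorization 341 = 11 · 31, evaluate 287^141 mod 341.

287

Mod 11: 287 ≡ 1; by Fermat, exponent reduces to 141 mod 10 = 1; 1^1 ≡ 1 (mod 11).
Mod 31: 287 ≡ 8; by Fermat, exponent reduces to 141 mod 30 = 21; 8^21 ≡ 8 (mod 31).
Combine by CRT: x ≡ 1 (mod 11), x ≡ 8 (mod 31) ⇒ x ≡ 287 (mod 341).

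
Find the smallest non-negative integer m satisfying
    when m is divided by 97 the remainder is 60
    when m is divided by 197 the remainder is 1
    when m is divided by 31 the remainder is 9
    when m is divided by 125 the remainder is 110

11666735

Combine the congruences pairwise.
From m ≡ 60 (mod 97) write m = 60 + 97t. Substituting into m ≡ 1 (mod 197) gives 97t ≡ 138 (mod 197), and since 97⁻¹ ≡ 65 (mod 197), t ≡ 105. Hence m ≡ 60 + 97·105 = 10245 (mod 19109).
From m ≡ 10245 (mod 19109) write m = 10245 + 19109t. Substituting into m ≡ 9 (mod 31) gives 19109t ≡ 25 (mod 31), and since 13⁻¹ ≡ 12 (mod 31), t ≡ 21. Hence m ≡ 10245 + 19109·21 = 411534 (mod 592379).
From m ≡ 411534 (mod 592379) write m = 411534 + 592379t. Substituting into m ≡ 110 (mod 125) gives 592379t ≡ 76 (mod 125), and since 4⁻¹ ≡ 94 (mod 125), t ≡ 19. Hence m ≡ 411534 + 592379·19 = 11666735 (mod 74047375).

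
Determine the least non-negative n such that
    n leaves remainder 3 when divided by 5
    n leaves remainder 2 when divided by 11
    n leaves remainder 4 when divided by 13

563

Combine the congruences pairwise.
From n ≡ 3 (mod 5) write n = 3 + 5t. Substituting into n ≡ 2 (mod 11) gives 5t ≡ 10 (mod 11), and since 5⁻¹ ≡ 9 (mod 11), t ≡ 2. Hence n ≡ 3 + 5·2 = 13 (mod 55).
From n ≡ 13 (mod 55) write n = 13 + 55t. Substituting into n ≡ 4 (mod 13) gives 55t ≡ 4 (mod 13), and since 3⁻¹ ≡ 9 (mod 13), t ≡ 10. Hence n ≡ 13 + 55·10 = 563 (mod 715).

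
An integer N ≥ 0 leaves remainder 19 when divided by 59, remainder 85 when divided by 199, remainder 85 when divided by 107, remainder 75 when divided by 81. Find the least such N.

65561232

The moduli are pairwise coprime; M = 59·199·107·81 = 101759247.
M/59 = 1724733; 1724733 ≡ 45 (mod 59); 45·21 ≡ 1, so inverse 21.
M/199 = 511353; 511353 ≡ 122 (mod 199); 122·31 ≡ 1, so inverse 31.
M/107 = 951021; 951021 ≡ 5 (mod 107); 5·43 ≡ 1, so inverse 43.
M/81 = 1256287; 1256287 ≡ 58 (mod 81); 58·7 ≡ 1, so inverse 7.
N ≡ 19·1724733·21 + 85·511353·31 + 85·951021·43 + 75·1256287·7 = 6171116052.
6171116052 mod 101759247 = 65561232.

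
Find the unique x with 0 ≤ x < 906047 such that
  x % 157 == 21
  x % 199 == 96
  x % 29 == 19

From x ≡ 21 (mod 157) write x = 21 + 157t. Substituting into x ≡ 96 (mod 199) gives 157t ≡ 75 (mod 199), and since 157⁻¹ ≡ 90 (mod 199), t ≡ 183. Hence x ≡ 21 + 157·183 = 28752 (mod 31243).
From x ≡ 28752 (mod 31243) write x = 28752 + 31243t. Substituting into x ≡ 19 (mod 29) gives 31243t ≡ 6 (mod 29), and since 10⁻¹ ≡ 3 (mod 29), t ≡ 18. Hence x ≡ 28752 + 31243·18 = 591126 (mod 906047).

591126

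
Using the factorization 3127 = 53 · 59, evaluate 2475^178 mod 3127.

Mod 53: 2475 ≡ 37; by Fermat, exponent reduces to 178 mod 52 = 22; 37^22 ≡ 36 (mod 53).
Mod 59: 2475 ≡ 56; by Fermat, exponent reduces to 178 mod 58 = 4; 56^4 ≡ 22 (mod 59).
Combine by CRT: x ≡ 36 (mod 53), x ≡ 22 (mod 59) ⇒ x ≡ 1202 (mod 3127).

1202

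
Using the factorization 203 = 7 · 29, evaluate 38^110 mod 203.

Mod 7: 38 ≡ 3; by Fermat, exponent reduces to 110 mod 6 = 2; 3^2 ≡ 2 (mod 7).
Mod 29: 38 ≡ 9; by Fermat, exponent reduces to 110 mod 28 = 26; 9^26 ≡ 24 (mod 29).
Combine by CRT: x ≡ 2 (mod 7), x ≡ 24 (mod 29) ⇒ x ≡ 198 (mod 203).

198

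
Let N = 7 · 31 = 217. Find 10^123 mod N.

Mod 7: 10 ≡ 3; by Fermat, exponent reduces to 123 mod 6 = 3; 3^3 ≡ 6 (mod 7).
Mod 31: 10 ≡ 10; by Fermat, exponent reduces to 123 mod 30 = 3; 10^3 ≡ 8 (mod 31).
Combine by CRT: x ≡ 6 (mod 7), x ≡ 8 (mod 31) ⇒ x ≡ 132 (mod 217).

132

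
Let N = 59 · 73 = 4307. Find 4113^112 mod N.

Mod 59: 4113 ≡ 42; by Fermat, exponent reduces to 112 mod 58 = 54; 42^54 ≡ 41 (mod 59).
Mod 73: 4113 ≡ 25; by Fermat, exponent reduces to 112 mod 72 = 40; 25^40 ≡ 2 (mod 73).
Combine by CRT: x ≡ 41 (mod 59), x ≡ 2 (mod 73) ⇒ x ≡ 513 (mod 4307).

513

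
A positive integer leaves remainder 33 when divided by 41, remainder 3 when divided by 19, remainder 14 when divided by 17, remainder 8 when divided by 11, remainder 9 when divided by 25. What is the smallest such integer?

1019334

From k ≡ 33 (mod 41) write k = 33 + 41t. Substituting into k ≡ 3 (mod 19) gives 41t ≡ 8 (mod 19), and since 3⁻¹ ≡ 13 (mod 19), t ≡ 9. Hence k ≡ 33 + 41·9 = 402 (mod 779).
From k ≡ 402 (mod 779) write k = 402 + 779t. Substituting into k ≡ 14 (mod 17) gives 779t ≡ 3 (mod 17), and since 14⁻¹ ≡ 11 (mod 17), t ≡ 16. Hence k ≡ 402 + 779·16 = 12866 (mod 13243).
From k ≡ 12866 (mod 13243) write k = 12866 + 13243t. Substituting into k ≡ 8 (mod 11) gives 13243t ≡ 1 (mod 11), and since 10⁻¹ ≡ 10 (mod 11), t ≡ 10. Hence k ≡ 12866 + 13243·10 = 145296 (mod 145673).
From k ≡ 145296 (mod 145673) write k = 145296 + 145673t. Substituting into k ≡ 9 (mod 25) gives 145673t ≡ 13 (mod 25), and since 23⁻¹ ≡ 12 (mod 25), t ≡ 6. Hence k ≡ 145296 + 145673·6 = 1019334 (mod 3641825).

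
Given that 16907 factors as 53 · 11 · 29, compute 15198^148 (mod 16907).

Mod 53: 15198 ≡ 40; by Fermat, exponent reduces to 148 mod 52 = 44; 40^44 ≡ 28 (mod 53).
Mod 11: 15198 ≡ 7; by Fermat, exponent reduces to 148 mod 10 = 8; 7^8 ≡ 9 (mod 11).
Mod 29: 15198 ≡ 2; by Fermat, exponent reduces to 148 mod 28 = 8; 2^8 ≡ 24 (mod 29).
Combine by CRT: x ≡ 28 (mod 53), x ≡ 9 (mod 11), x ≡ 24 (mod 29) ⇒ x ≡ 8985 (mod 16907).

8985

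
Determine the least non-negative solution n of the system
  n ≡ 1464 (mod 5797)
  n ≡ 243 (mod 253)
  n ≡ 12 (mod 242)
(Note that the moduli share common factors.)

Combine the congruences pairwise.
gcd(5797, 253) = 11 and 11 | (243 − 1464), so the pair is consistent; merging gives n ≡ 123201 (mod 133331), where 133331 = lcm(5797, 253).
gcd(133331, 242) = 11 and 11 | (12 − 123201), so the pair is consistent; merging gives n ≡ 256532 (mod 2933282), where 2933282 = lcm(133331, 242).
The solution is unique modulo lcm(5797, 253, 242) = 2933282.

256532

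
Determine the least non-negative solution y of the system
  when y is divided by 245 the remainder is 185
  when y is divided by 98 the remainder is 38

430

gcd(245, 98) = 49 and 49 | (38 − 185), so the pair is consistent; merging gives y ≡ 430 (mod 490), where 490 = lcm(245, 98).
The solution is unique modulo lcm(245, 98) = 490.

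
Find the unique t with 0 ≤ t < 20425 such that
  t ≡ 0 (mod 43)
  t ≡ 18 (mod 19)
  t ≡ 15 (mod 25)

8815

Combine the congruences pairwise.
From t ≡ 0 (mod 43) write t = 0 + 43s. Substituting into t ≡ 18 (mod 19) gives 43s ≡ 18 (mod 19), and since 5⁻¹ ≡ 4 (mod 19), s ≡ 15. Hence t ≡ 0 + 43·15 = 645 (mod 817).
From t ≡ 645 (mod 817) write t = 645 + 817s. Substituting into t ≡ 15 (mod 25) gives 817s ≡ 20 (mod 25), and since 17⁻¹ ≡ 3 (mod 25), s ≡ 10. Hence t ≡ 645 + 817·10 = 8815 (mod 20425).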